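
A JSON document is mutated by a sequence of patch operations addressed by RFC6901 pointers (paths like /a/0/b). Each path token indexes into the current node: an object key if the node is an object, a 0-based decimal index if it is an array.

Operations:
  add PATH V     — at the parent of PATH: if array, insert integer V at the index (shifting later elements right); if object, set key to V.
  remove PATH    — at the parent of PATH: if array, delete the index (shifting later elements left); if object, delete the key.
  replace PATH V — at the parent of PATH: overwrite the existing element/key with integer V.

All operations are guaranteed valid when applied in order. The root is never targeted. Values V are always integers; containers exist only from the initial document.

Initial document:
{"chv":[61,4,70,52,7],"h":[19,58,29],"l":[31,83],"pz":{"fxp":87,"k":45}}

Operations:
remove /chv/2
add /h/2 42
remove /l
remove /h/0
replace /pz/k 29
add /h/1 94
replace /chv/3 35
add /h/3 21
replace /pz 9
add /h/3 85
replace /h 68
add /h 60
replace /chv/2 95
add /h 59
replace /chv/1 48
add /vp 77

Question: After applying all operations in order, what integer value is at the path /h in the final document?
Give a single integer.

Answer: 59

Derivation:
After op 1 (remove /chv/2): {"chv":[61,4,52,7],"h":[19,58,29],"l":[31,83],"pz":{"fxp":87,"k":45}}
After op 2 (add /h/2 42): {"chv":[61,4,52,7],"h":[19,58,42,29],"l":[31,83],"pz":{"fxp":87,"k":45}}
After op 3 (remove /l): {"chv":[61,4,52,7],"h":[19,58,42,29],"pz":{"fxp":87,"k":45}}
After op 4 (remove /h/0): {"chv":[61,4,52,7],"h":[58,42,29],"pz":{"fxp":87,"k":45}}
After op 5 (replace /pz/k 29): {"chv":[61,4,52,7],"h":[58,42,29],"pz":{"fxp":87,"k":29}}
After op 6 (add /h/1 94): {"chv":[61,4,52,7],"h":[58,94,42,29],"pz":{"fxp":87,"k":29}}
After op 7 (replace /chv/3 35): {"chv":[61,4,52,35],"h":[58,94,42,29],"pz":{"fxp":87,"k":29}}
After op 8 (add /h/3 21): {"chv":[61,4,52,35],"h":[58,94,42,21,29],"pz":{"fxp":87,"k":29}}
After op 9 (replace /pz 9): {"chv":[61,4,52,35],"h":[58,94,42,21,29],"pz":9}
After op 10 (add /h/3 85): {"chv":[61,4,52,35],"h":[58,94,42,85,21,29],"pz":9}
After op 11 (replace /h 68): {"chv":[61,4,52,35],"h":68,"pz":9}
After op 12 (add /h 60): {"chv":[61,4,52,35],"h":60,"pz":9}
After op 13 (replace /chv/2 95): {"chv":[61,4,95,35],"h":60,"pz":9}
After op 14 (add /h 59): {"chv":[61,4,95,35],"h":59,"pz":9}
After op 15 (replace /chv/1 48): {"chv":[61,48,95,35],"h":59,"pz":9}
After op 16 (add /vp 77): {"chv":[61,48,95,35],"h":59,"pz":9,"vp":77}
Value at /h: 59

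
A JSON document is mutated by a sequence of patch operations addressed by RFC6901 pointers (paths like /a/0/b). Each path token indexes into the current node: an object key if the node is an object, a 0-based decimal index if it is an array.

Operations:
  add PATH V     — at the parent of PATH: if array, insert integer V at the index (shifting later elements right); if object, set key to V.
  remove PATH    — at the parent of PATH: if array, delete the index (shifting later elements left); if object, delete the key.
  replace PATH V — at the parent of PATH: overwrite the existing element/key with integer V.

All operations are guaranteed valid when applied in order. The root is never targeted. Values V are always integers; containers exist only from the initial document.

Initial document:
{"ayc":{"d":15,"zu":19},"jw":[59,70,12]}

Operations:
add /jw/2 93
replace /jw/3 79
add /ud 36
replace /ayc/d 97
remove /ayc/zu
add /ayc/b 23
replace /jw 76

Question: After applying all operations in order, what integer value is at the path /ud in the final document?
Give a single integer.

Answer: 36

Derivation:
After op 1 (add /jw/2 93): {"ayc":{"d":15,"zu":19},"jw":[59,70,93,12]}
After op 2 (replace /jw/3 79): {"ayc":{"d":15,"zu":19},"jw":[59,70,93,79]}
After op 3 (add /ud 36): {"ayc":{"d":15,"zu":19},"jw":[59,70,93,79],"ud":36}
After op 4 (replace /ayc/d 97): {"ayc":{"d":97,"zu":19},"jw":[59,70,93,79],"ud":36}
After op 5 (remove /ayc/zu): {"ayc":{"d":97},"jw":[59,70,93,79],"ud":36}
After op 6 (add /ayc/b 23): {"ayc":{"b":23,"d":97},"jw":[59,70,93,79],"ud":36}
After op 7 (replace /jw 76): {"ayc":{"b":23,"d":97},"jw":76,"ud":36}
Value at /ud: 36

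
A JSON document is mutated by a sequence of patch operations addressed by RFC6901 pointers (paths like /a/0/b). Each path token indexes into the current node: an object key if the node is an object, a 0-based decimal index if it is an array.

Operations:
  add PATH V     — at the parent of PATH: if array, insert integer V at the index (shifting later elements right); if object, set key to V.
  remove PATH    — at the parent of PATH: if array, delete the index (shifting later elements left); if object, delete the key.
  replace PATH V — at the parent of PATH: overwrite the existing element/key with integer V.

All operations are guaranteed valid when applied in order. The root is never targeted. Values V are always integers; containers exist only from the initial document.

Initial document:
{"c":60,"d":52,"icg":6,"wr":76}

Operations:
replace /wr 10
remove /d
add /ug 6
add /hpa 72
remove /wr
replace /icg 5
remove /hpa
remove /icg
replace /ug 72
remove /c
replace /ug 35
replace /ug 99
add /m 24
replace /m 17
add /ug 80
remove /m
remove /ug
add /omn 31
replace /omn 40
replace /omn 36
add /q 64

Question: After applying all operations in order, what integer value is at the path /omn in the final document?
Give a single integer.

Answer: 36

Derivation:
After op 1 (replace /wr 10): {"c":60,"d":52,"icg":6,"wr":10}
After op 2 (remove /d): {"c":60,"icg":6,"wr":10}
After op 3 (add /ug 6): {"c":60,"icg":6,"ug":6,"wr":10}
After op 4 (add /hpa 72): {"c":60,"hpa":72,"icg":6,"ug":6,"wr":10}
After op 5 (remove /wr): {"c":60,"hpa":72,"icg":6,"ug":6}
After op 6 (replace /icg 5): {"c":60,"hpa":72,"icg":5,"ug":6}
After op 7 (remove /hpa): {"c":60,"icg":5,"ug":6}
After op 8 (remove /icg): {"c":60,"ug":6}
After op 9 (replace /ug 72): {"c":60,"ug":72}
After op 10 (remove /c): {"ug":72}
After op 11 (replace /ug 35): {"ug":35}
After op 12 (replace /ug 99): {"ug":99}
After op 13 (add /m 24): {"m":24,"ug":99}
After op 14 (replace /m 17): {"m":17,"ug":99}
After op 15 (add /ug 80): {"m":17,"ug":80}
After op 16 (remove /m): {"ug":80}
After op 17 (remove /ug): {}
After op 18 (add /omn 31): {"omn":31}
After op 19 (replace /omn 40): {"omn":40}
After op 20 (replace /omn 36): {"omn":36}
After op 21 (add /q 64): {"omn":36,"q":64}
Value at /omn: 36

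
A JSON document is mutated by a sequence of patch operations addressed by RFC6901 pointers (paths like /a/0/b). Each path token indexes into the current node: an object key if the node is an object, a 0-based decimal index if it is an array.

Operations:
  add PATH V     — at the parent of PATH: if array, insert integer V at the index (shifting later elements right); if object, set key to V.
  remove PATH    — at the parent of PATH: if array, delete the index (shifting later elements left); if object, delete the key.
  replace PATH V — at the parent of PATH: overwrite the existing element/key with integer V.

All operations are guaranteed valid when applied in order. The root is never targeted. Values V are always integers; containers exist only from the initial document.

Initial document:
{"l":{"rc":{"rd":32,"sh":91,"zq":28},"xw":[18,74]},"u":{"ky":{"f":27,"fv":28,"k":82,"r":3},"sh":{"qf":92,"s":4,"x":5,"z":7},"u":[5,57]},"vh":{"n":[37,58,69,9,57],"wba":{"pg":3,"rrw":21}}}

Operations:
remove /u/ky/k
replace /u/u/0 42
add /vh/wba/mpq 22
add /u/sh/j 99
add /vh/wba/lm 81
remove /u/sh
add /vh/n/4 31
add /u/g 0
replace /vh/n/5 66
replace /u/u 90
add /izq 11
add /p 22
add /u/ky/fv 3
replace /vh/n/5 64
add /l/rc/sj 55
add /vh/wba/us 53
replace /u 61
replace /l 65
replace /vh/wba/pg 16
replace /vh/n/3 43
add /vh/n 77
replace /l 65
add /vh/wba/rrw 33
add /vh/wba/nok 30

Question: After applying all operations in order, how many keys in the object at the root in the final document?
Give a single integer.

After op 1 (remove /u/ky/k): {"l":{"rc":{"rd":32,"sh":91,"zq":28},"xw":[18,74]},"u":{"ky":{"f":27,"fv":28,"r":3},"sh":{"qf":92,"s":4,"x":5,"z":7},"u":[5,57]},"vh":{"n":[37,58,69,9,57],"wba":{"pg":3,"rrw":21}}}
After op 2 (replace /u/u/0 42): {"l":{"rc":{"rd":32,"sh":91,"zq":28},"xw":[18,74]},"u":{"ky":{"f":27,"fv":28,"r":3},"sh":{"qf":92,"s":4,"x":5,"z":7},"u":[42,57]},"vh":{"n":[37,58,69,9,57],"wba":{"pg":3,"rrw":21}}}
After op 3 (add /vh/wba/mpq 22): {"l":{"rc":{"rd":32,"sh":91,"zq":28},"xw":[18,74]},"u":{"ky":{"f":27,"fv":28,"r":3},"sh":{"qf":92,"s":4,"x":5,"z":7},"u":[42,57]},"vh":{"n":[37,58,69,9,57],"wba":{"mpq":22,"pg":3,"rrw":21}}}
After op 4 (add /u/sh/j 99): {"l":{"rc":{"rd":32,"sh":91,"zq":28},"xw":[18,74]},"u":{"ky":{"f":27,"fv":28,"r":3},"sh":{"j":99,"qf":92,"s":4,"x":5,"z":7},"u":[42,57]},"vh":{"n":[37,58,69,9,57],"wba":{"mpq":22,"pg":3,"rrw":21}}}
After op 5 (add /vh/wba/lm 81): {"l":{"rc":{"rd":32,"sh":91,"zq":28},"xw":[18,74]},"u":{"ky":{"f":27,"fv":28,"r":3},"sh":{"j":99,"qf":92,"s":4,"x":5,"z":7},"u":[42,57]},"vh":{"n":[37,58,69,9,57],"wba":{"lm":81,"mpq":22,"pg":3,"rrw":21}}}
After op 6 (remove /u/sh): {"l":{"rc":{"rd":32,"sh":91,"zq":28},"xw":[18,74]},"u":{"ky":{"f":27,"fv":28,"r":3},"u":[42,57]},"vh":{"n":[37,58,69,9,57],"wba":{"lm":81,"mpq":22,"pg":3,"rrw":21}}}
After op 7 (add /vh/n/4 31): {"l":{"rc":{"rd":32,"sh":91,"zq":28},"xw":[18,74]},"u":{"ky":{"f":27,"fv":28,"r":3},"u":[42,57]},"vh":{"n":[37,58,69,9,31,57],"wba":{"lm":81,"mpq":22,"pg":3,"rrw":21}}}
After op 8 (add /u/g 0): {"l":{"rc":{"rd":32,"sh":91,"zq":28},"xw":[18,74]},"u":{"g":0,"ky":{"f":27,"fv":28,"r":3},"u":[42,57]},"vh":{"n":[37,58,69,9,31,57],"wba":{"lm":81,"mpq":22,"pg":3,"rrw":21}}}
After op 9 (replace /vh/n/5 66): {"l":{"rc":{"rd":32,"sh":91,"zq":28},"xw":[18,74]},"u":{"g":0,"ky":{"f":27,"fv":28,"r":3},"u":[42,57]},"vh":{"n":[37,58,69,9,31,66],"wba":{"lm":81,"mpq":22,"pg":3,"rrw":21}}}
After op 10 (replace /u/u 90): {"l":{"rc":{"rd":32,"sh":91,"zq":28},"xw":[18,74]},"u":{"g":0,"ky":{"f":27,"fv":28,"r":3},"u":90},"vh":{"n":[37,58,69,9,31,66],"wba":{"lm":81,"mpq":22,"pg":3,"rrw":21}}}
After op 11 (add /izq 11): {"izq":11,"l":{"rc":{"rd":32,"sh":91,"zq":28},"xw":[18,74]},"u":{"g":0,"ky":{"f":27,"fv":28,"r":3},"u":90},"vh":{"n":[37,58,69,9,31,66],"wba":{"lm":81,"mpq":22,"pg":3,"rrw":21}}}
After op 12 (add /p 22): {"izq":11,"l":{"rc":{"rd":32,"sh":91,"zq":28},"xw":[18,74]},"p":22,"u":{"g":0,"ky":{"f":27,"fv":28,"r":3},"u":90},"vh":{"n":[37,58,69,9,31,66],"wba":{"lm":81,"mpq":22,"pg":3,"rrw":21}}}
After op 13 (add /u/ky/fv 3): {"izq":11,"l":{"rc":{"rd":32,"sh":91,"zq":28},"xw":[18,74]},"p":22,"u":{"g":0,"ky":{"f":27,"fv":3,"r":3},"u":90},"vh":{"n":[37,58,69,9,31,66],"wba":{"lm":81,"mpq":22,"pg":3,"rrw":21}}}
After op 14 (replace /vh/n/5 64): {"izq":11,"l":{"rc":{"rd":32,"sh":91,"zq":28},"xw":[18,74]},"p":22,"u":{"g":0,"ky":{"f":27,"fv":3,"r":3},"u":90},"vh":{"n":[37,58,69,9,31,64],"wba":{"lm":81,"mpq":22,"pg":3,"rrw":21}}}
After op 15 (add /l/rc/sj 55): {"izq":11,"l":{"rc":{"rd":32,"sh":91,"sj":55,"zq":28},"xw":[18,74]},"p":22,"u":{"g":0,"ky":{"f":27,"fv":3,"r":3},"u":90},"vh":{"n":[37,58,69,9,31,64],"wba":{"lm":81,"mpq":22,"pg":3,"rrw":21}}}
After op 16 (add /vh/wba/us 53): {"izq":11,"l":{"rc":{"rd":32,"sh":91,"sj":55,"zq":28},"xw":[18,74]},"p":22,"u":{"g":0,"ky":{"f":27,"fv":3,"r":3},"u":90},"vh":{"n":[37,58,69,9,31,64],"wba":{"lm":81,"mpq":22,"pg":3,"rrw":21,"us":53}}}
After op 17 (replace /u 61): {"izq":11,"l":{"rc":{"rd":32,"sh":91,"sj":55,"zq":28},"xw":[18,74]},"p":22,"u":61,"vh":{"n":[37,58,69,9,31,64],"wba":{"lm":81,"mpq":22,"pg":3,"rrw":21,"us":53}}}
After op 18 (replace /l 65): {"izq":11,"l":65,"p":22,"u":61,"vh":{"n":[37,58,69,9,31,64],"wba":{"lm":81,"mpq":22,"pg":3,"rrw":21,"us":53}}}
After op 19 (replace /vh/wba/pg 16): {"izq":11,"l":65,"p":22,"u":61,"vh":{"n":[37,58,69,9,31,64],"wba":{"lm":81,"mpq":22,"pg":16,"rrw":21,"us":53}}}
After op 20 (replace /vh/n/3 43): {"izq":11,"l":65,"p":22,"u":61,"vh":{"n":[37,58,69,43,31,64],"wba":{"lm":81,"mpq":22,"pg":16,"rrw":21,"us":53}}}
After op 21 (add /vh/n 77): {"izq":11,"l":65,"p":22,"u":61,"vh":{"n":77,"wba":{"lm":81,"mpq":22,"pg":16,"rrw":21,"us":53}}}
After op 22 (replace /l 65): {"izq":11,"l":65,"p":22,"u":61,"vh":{"n":77,"wba":{"lm":81,"mpq":22,"pg":16,"rrw":21,"us":53}}}
After op 23 (add /vh/wba/rrw 33): {"izq":11,"l":65,"p":22,"u":61,"vh":{"n":77,"wba":{"lm":81,"mpq":22,"pg":16,"rrw":33,"us":53}}}
After op 24 (add /vh/wba/nok 30): {"izq":11,"l":65,"p":22,"u":61,"vh":{"n":77,"wba":{"lm":81,"mpq":22,"nok":30,"pg":16,"rrw":33,"us":53}}}
Size at the root: 5

Answer: 5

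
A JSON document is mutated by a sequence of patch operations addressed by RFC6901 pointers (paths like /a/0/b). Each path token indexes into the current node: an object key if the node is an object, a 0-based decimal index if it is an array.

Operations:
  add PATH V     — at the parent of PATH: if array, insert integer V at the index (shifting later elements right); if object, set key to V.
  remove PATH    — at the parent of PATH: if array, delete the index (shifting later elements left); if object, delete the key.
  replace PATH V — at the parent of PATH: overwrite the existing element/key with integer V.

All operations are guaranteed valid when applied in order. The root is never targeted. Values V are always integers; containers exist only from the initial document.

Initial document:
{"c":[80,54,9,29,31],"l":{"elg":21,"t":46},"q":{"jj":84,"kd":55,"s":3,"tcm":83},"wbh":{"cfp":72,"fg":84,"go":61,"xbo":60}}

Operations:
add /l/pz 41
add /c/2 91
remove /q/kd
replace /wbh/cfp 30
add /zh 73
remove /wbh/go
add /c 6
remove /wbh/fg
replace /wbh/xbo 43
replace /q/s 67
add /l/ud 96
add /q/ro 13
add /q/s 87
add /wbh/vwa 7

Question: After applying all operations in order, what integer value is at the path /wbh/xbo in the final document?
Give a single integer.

Answer: 43

Derivation:
After op 1 (add /l/pz 41): {"c":[80,54,9,29,31],"l":{"elg":21,"pz":41,"t":46},"q":{"jj":84,"kd":55,"s":3,"tcm":83},"wbh":{"cfp":72,"fg":84,"go":61,"xbo":60}}
After op 2 (add /c/2 91): {"c":[80,54,91,9,29,31],"l":{"elg":21,"pz":41,"t":46},"q":{"jj":84,"kd":55,"s":3,"tcm":83},"wbh":{"cfp":72,"fg":84,"go":61,"xbo":60}}
After op 3 (remove /q/kd): {"c":[80,54,91,9,29,31],"l":{"elg":21,"pz":41,"t":46},"q":{"jj":84,"s":3,"tcm":83},"wbh":{"cfp":72,"fg":84,"go":61,"xbo":60}}
After op 4 (replace /wbh/cfp 30): {"c":[80,54,91,9,29,31],"l":{"elg":21,"pz":41,"t":46},"q":{"jj":84,"s":3,"tcm":83},"wbh":{"cfp":30,"fg":84,"go":61,"xbo":60}}
After op 5 (add /zh 73): {"c":[80,54,91,9,29,31],"l":{"elg":21,"pz":41,"t":46},"q":{"jj":84,"s":3,"tcm":83},"wbh":{"cfp":30,"fg":84,"go":61,"xbo":60},"zh":73}
After op 6 (remove /wbh/go): {"c":[80,54,91,9,29,31],"l":{"elg":21,"pz":41,"t":46},"q":{"jj":84,"s":3,"tcm":83},"wbh":{"cfp":30,"fg":84,"xbo":60},"zh":73}
After op 7 (add /c 6): {"c":6,"l":{"elg":21,"pz":41,"t":46},"q":{"jj":84,"s":3,"tcm":83},"wbh":{"cfp":30,"fg":84,"xbo":60},"zh":73}
After op 8 (remove /wbh/fg): {"c":6,"l":{"elg":21,"pz":41,"t":46},"q":{"jj":84,"s":3,"tcm":83},"wbh":{"cfp":30,"xbo":60},"zh":73}
After op 9 (replace /wbh/xbo 43): {"c":6,"l":{"elg":21,"pz":41,"t":46},"q":{"jj":84,"s":3,"tcm":83},"wbh":{"cfp":30,"xbo":43},"zh":73}
After op 10 (replace /q/s 67): {"c":6,"l":{"elg":21,"pz":41,"t":46},"q":{"jj":84,"s":67,"tcm":83},"wbh":{"cfp":30,"xbo":43},"zh":73}
After op 11 (add /l/ud 96): {"c":6,"l":{"elg":21,"pz":41,"t":46,"ud":96},"q":{"jj":84,"s":67,"tcm":83},"wbh":{"cfp":30,"xbo":43},"zh":73}
After op 12 (add /q/ro 13): {"c":6,"l":{"elg":21,"pz":41,"t":46,"ud":96},"q":{"jj":84,"ro":13,"s":67,"tcm":83},"wbh":{"cfp":30,"xbo":43},"zh":73}
After op 13 (add /q/s 87): {"c":6,"l":{"elg":21,"pz":41,"t":46,"ud":96},"q":{"jj":84,"ro":13,"s":87,"tcm":83},"wbh":{"cfp":30,"xbo":43},"zh":73}
After op 14 (add /wbh/vwa 7): {"c":6,"l":{"elg":21,"pz":41,"t":46,"ud":96},"q":{"jj":84,"ro":13,"s":87,"tcm":83},"wbh":{"cfp":30,"vwa":7,"xbo":43},"zh":73}
Value at /wbh/xbo: 43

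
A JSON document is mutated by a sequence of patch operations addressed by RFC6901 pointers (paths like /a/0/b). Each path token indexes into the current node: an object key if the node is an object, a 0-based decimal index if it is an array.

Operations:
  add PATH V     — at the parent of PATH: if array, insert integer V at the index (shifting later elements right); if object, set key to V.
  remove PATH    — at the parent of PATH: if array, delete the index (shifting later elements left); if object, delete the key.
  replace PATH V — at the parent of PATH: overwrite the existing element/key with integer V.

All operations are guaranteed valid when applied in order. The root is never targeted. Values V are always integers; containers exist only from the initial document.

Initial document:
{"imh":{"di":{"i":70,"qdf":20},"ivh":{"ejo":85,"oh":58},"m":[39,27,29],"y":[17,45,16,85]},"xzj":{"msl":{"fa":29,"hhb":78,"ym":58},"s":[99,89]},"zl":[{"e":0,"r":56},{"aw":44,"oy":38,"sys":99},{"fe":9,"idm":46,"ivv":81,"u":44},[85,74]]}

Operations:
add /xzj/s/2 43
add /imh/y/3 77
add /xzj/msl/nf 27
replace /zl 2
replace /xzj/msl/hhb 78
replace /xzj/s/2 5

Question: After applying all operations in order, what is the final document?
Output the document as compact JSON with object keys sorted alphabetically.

After op 1 (add /xzj/s/2 43): {"imh":{"di":{"i":70,"qdf":20},"ivh":{"ejo":85,"oh":58},"m":[39,27,29],"y":[17,45,16,85]},"xzj":{"msl":{"fa":29,"hhb":78,"ym":58},"s":[99,89,43]},"zl":[{"e":0,"r":56},{"aw":44,"oy":38,"sys":99},{"fe":9,"idm":46,"ivv":81,"u":44},[85,74]]}
After op 2 (add /imh/y/3 77): {"imh":{"di":{"i":70,"qdf":20},"ivh":{"ejo":85,"oh":58},"m":[39,27,29],"y":[17,45,16,77,85]},"xzj":{"msl":{"fa":29,"hhb":78,"ym":58},"s":[99,89,43]},"zl":[{"e":0,"r":56},{"aw":44,"oy":38,"sys":99},{"fe":9,"idm":46,"ivv":81,"u":44},[85,74]]}
After op 3 (add /xzj/msl/nf 27): {"imh":{"di":{"i":70,"qdf":20},"ivh":{"ejo":85,"oh":58},"m":[39,27,29],"y":[17,45,16,77,85]},"xzj":{"msl":{"fa":29,"hhb":78,"nf":27,"ym":58},"s":[99,89,43]},"zl":[{"e":0,"r":56},{"aw":44,"oy":38,"sys":99},{"fe":9,"idm":46,"ivv":81,"u":44},[85,74]]}
After op 4 (replace /zl 2): {"imh":{"di":{"i":70,"qdf":20},"ivh":{"ejo":85,"oh":58},"m":[39,27,29],"y":[17,45,16,77,85]},"xzj":{"msl":{"fa":29,"hhb":78,"nf":27,"ym":58},"s":[99,89,43]},"zl":2}
After op 5 (replace /xzj/msl/hhb 78): {"imh":{"di":{"i":70,"qdf":20},"ivh":{"ejo":85,"oh":58},"m":[39,27,29],"y":[17,45,16,77,85]},"xzj":{"msl":{"fa":29,"hhb":78,"nf":27,"ym":58},"s":[99,89,43]},"zl":2}
After op 6 (replace /xzj/s/2 5): {"imh":{"di":{"i":70,"qdf":20},"ivh":{"ejo":85,"oh":58},"m":[39,27,29],"y":[17,45,16,77,85]},"xzj":{"msl":{"fa":29,"hhb":78,"nf":27,"ym":58},"s":[99,89,5]},"zl":2}

Answer: {"imh":{"di":{"i":70,"qdf":20},"ivh":{"ejo":85,"oh":58},"m":[39,27,29],"y":[17,45,16,77,85]},"xzj":{"msl":{"fa":29,"hhb":78,"nf":27,"ym":58},"s":[99,89,5]},"zl":2}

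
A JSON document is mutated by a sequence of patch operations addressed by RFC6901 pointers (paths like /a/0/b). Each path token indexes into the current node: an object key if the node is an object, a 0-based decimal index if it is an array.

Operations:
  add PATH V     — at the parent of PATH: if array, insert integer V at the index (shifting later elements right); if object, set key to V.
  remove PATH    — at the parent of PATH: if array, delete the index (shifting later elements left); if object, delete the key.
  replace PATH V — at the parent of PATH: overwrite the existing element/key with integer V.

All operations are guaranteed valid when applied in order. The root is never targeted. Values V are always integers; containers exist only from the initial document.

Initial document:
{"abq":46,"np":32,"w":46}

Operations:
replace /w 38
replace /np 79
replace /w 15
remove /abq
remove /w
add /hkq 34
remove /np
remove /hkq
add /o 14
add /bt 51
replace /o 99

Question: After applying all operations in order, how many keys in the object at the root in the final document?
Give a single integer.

Answer: 2

Derivation:
After op 1 (replace /w 38): {"abq":46,"np":32,"w":38}
After op 2 (replace /np 79): {"abq":46,"np":79,"w":38}
After op 3 (replace /w 15): {"abq":46,"np":79,"w":15}
After op 4 (remove /abq): {"np":79,"w":15}
After op 5 (remove /w): {"np":79}
After op 6 (add /hkq 34): {"hkq":34,"np":79}
After op 7 (remove /np): {"hkq":34}
After op 8 (remove /hkq): {}
After op 9 (add /o 14): {"o":14}
After op 10 (add /bt 51): {"bt":51,"o":14}
After op 11 (replace /o 99): {"bt":51,"o":99}
Size at the root: 2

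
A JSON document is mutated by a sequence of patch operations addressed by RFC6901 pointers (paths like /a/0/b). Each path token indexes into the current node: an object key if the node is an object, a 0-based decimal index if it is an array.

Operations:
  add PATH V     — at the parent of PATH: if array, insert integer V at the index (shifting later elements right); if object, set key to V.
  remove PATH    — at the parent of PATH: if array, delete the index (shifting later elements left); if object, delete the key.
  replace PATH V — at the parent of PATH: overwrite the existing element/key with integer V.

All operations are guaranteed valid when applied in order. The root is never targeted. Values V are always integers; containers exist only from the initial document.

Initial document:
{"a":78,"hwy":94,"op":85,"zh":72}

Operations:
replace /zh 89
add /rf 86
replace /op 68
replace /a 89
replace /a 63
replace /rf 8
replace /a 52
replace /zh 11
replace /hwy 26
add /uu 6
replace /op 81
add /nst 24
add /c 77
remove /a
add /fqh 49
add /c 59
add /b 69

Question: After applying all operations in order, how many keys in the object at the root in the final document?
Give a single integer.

Answer: 9

Derivation:
After op 1 (replace /zh 89): {"a":78,"hwy":94,"op":85,"zh":89}
After op 2 (add /rf 86): {"a":78,"hwy":94,"op":85,"rf":86,"zh":89}
After op 3 (replace /op 68): {"a":78,"hwy":94,"op":68,"rf":86,"zh":89}
After op 4 (replace /a 89): {"a":89,"hwy":94,"op":68,"rf":86,"zh":89}
After op 5 (replace /a 63): {"a":63,"hwy":94,"op":68,"rf":86,"zh":89}
After op 6 (replace /rf 8): {"a":63,"hwy":94,"op":68,"rf":8,"zh":89}
After op 7 (replace /a 52): {"a":52,"hwy":94,"op":68,"rf":8,"zh":89}
After op 8 (replace /zh 11): {"a":52,"hwy":94,"op":68,"rf":8,"zh":11}
After op 9 (replace /hwy 26): {"a":52,"hwy":26,"op":68,"rf":8,"zh":11}
After op 10 (add /uu 6): {"a":52,"hwy":26,"op":68,"rf":8,"uu":6,"zh":11}
After op 11 (replace /op 81): {"a":52,"hwy":26,"op":81,"rf":8,"uu":6,"zh":11}
After op 12 (add /nst 24): {"a":52,"hwy":26,"nst":24,"op":81,"rf":8,"uu":6,"zh":11}
After op 13 (add /c 77): {"a":52,"c":77,"hwy":26,"nst":24,"op":81,"rf":8,"uu":6,"zh":11}
After op 14 (remove /a): {"c":77,"hwy":26,"nst":24,"op":81,"rf":8,"uu":6,"zh":11}
After op 15 (add /fqh 49): {"c":77,"fqh":49,"hwy":26,"nst":24,"op":81,"rf":8,"uu":6,"zh":11}
After op 16 (add /c 59): {"c":59,"fqh":49,"hwy":26,"nst":24,"op":81,"rf":8,"uu":6,"zh":11}
After op 17 (add /b 69): {"b":69,"c":59,"fqh":49,"hwy":26,"nst":24,"op":81,"rf":8,"uu":6,"zh":11}
Size at the root: 9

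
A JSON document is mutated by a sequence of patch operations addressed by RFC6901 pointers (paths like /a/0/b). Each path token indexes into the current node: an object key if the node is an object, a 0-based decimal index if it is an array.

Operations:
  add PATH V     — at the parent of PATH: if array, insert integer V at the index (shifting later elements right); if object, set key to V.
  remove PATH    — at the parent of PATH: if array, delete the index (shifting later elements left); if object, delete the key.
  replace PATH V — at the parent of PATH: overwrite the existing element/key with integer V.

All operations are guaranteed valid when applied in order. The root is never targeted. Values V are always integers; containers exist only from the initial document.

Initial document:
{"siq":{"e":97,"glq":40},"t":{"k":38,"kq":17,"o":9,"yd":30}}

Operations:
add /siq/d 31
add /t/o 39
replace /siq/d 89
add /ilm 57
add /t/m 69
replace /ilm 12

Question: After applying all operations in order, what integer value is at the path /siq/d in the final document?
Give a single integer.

Answer: 89

Derivation:
After op 1 (add /siq/d 31): {"siq":{"d":31,"e":97,"glq":40},"t":{"k":38,"kq":17,"o":9,"yd":30}}
After op 2 (add /t/o 39): {"siq":{"d":31,"e":97,"glq":40},"t":{"k":38,"kq":17,"o":39,"yd":30}}
After op 3 (replace /siq/d 89): {"siq":{"d":89,"e":97,"glq":40},"t":{"k":38,"kq":17,"o":39,"yd":30}}
After op 4 (add /ilm 57): {"ilm":57,"siq":{"d":89,"e":97,"glq":40},"t":{"k":38,"kq":17,"o":39,"yd":30}}
After op 5 (add /t/m 69): {"ilm":57,"siq":{"d":89,"e":97,"glq":40},"t":{"k":38,"kq":17,"m":69,"o":39,"yd":30}}
After op 6 (replace /ilm 12): {"ilm":12,"siq":{"d":89,"e":97,"glq":40},"t":{"k":38,"kq":17,"m":69,"o":39,"yd":30}}
Value at /siq/d: 89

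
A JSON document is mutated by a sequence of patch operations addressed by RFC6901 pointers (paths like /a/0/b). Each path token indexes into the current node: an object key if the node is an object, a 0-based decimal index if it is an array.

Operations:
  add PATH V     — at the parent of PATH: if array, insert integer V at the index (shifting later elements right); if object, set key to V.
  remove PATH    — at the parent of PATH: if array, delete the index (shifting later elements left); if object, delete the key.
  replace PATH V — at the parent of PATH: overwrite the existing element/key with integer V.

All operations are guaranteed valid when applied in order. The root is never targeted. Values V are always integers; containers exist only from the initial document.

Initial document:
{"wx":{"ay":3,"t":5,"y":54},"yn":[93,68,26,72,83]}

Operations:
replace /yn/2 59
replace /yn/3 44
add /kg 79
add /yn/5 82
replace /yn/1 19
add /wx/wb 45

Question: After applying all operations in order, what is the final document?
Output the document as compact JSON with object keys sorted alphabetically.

After op 1 (replace /yn/2 59): {"wx":{"ay":3,"t":5,"y":54},"yn":[93,68,59,72,83]}
After op 2 (replace /yn/3 44): {"wx":{"ay":3,"t":5,"y":54},"yn":[93,68,59,44,83]}
After op 3 (add /kg 79): {"kg":79,"wx":{"ay":3,"t":5,"y":54},"yn":[93,68,59,44,83]}
After op 4 (add /yn/5 82): {"kg":79,"wx":{"ay":3,"t":5,"y":54},"yn":[93,68,59,44,83,82]}
After op 5 (replace /yn/1 19): {"kg":79,"wx":{"ay":3,"t":5,"y":54},"yn":[93,19,59,44,83,82]}
After op 6 (add /wx/wb 45): {"kg":79,"wx":{"ay":3,"t":5,"wb":45,"y":54},"yn":[93,19,59,44,83,82]}

Answer: {"kg":79,"wx":{"ay":3,"t":5,"wb":45,"y":54},"yn":[93,19,59,44,83,82]}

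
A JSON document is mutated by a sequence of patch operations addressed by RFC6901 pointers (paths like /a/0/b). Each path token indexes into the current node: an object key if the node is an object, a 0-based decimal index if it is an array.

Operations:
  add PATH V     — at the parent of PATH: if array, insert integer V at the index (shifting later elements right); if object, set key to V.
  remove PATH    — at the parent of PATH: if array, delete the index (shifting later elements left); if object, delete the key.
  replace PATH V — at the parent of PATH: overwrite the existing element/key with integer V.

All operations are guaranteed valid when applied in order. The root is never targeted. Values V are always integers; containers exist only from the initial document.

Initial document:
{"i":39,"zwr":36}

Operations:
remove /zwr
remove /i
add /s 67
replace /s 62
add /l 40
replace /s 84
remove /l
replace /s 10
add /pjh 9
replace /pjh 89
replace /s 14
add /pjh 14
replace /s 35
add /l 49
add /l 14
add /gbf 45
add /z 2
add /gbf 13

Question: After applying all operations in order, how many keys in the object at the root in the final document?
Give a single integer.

Answer: 5

Derivation:
After op 1 (remove /zwr): {"i":39}
After op 2 (remove /i): {}
After op 3 (add /s 67): {"s":67}
After op 4 (replace /s 62): {"s":62}
After op 5 (add /l 40): {"l":40,"s":62}
After op 6 (replace /s 84): {"l":40,"s":84}
After op 7 (remove /l): {"s":84}
After op 8 (replace /s 10): {"s":10}
After op 9 (add /pjh 9): {"pjh":9,"s":10}
After op 10 (replace /pjh 89): {"pjh":89,"s":10}
After op 11 (replace /s 14): {"pjh":89,"s":14}
After op 12 (add /pjh 14): {"pjh":14,"s":14}
After op 13 (replace /s 35): {"pjh":14,"s":35}
After op 14 (add /l 49): {"l":49,"pjh":14,"s":35}
After op 15 (add /l 14): {"l":14,"pjh":14,"s":35}
After op 16 (add /gbf 45): {"gbf":45,"l":14,"pjh":14,"s":35}
After op 17 (add /z 2): {"gbf":45,"l":14,"pjh":14,"s":35,"z":2}
After op 18 (add /gbf 13): {"gbf":13,"l":14,"pjh":14,"s":35,"z":2}
Size at the root: 5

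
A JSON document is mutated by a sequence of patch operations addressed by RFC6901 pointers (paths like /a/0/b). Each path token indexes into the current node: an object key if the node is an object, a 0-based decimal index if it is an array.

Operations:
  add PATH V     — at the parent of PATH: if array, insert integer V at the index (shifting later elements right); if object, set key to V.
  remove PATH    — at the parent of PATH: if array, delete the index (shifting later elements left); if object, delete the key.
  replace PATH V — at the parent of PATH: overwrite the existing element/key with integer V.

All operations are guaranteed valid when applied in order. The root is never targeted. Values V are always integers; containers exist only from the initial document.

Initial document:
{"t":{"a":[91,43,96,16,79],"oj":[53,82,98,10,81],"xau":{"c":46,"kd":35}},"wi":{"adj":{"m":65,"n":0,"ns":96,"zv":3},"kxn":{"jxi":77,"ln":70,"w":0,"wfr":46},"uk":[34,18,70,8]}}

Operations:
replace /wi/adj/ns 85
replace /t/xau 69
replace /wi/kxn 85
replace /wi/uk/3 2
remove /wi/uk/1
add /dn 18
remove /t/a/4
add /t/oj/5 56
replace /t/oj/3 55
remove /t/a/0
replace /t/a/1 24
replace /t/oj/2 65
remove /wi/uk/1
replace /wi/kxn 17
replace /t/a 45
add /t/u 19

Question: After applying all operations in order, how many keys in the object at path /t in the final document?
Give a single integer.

After op 1 (replace /wi/adj/ns 85): {"t":{"a":[91,43,96,16,79],"oj":[53,82,98,10,81],"xau":{"c":46,"kd":35}},"wi":{"adj":{"m":65,"n":0,"ns":85,"zv":3},"kxn":{"jxi":77,"ln":70,"w":0,"wfr":46},"uk":[34,18,70,8]}}
After op 2 (replace /t/xau 69): {"t":{"a":[91,43,96,16,79],"oj":[53,82,98,10,81],"xau":69},"wi":{"adj":{"m":65,"n":0,"ns":85,"zv":3},"kxn":{"jxi":77,"ln":70,"w":0,"wfr":46},"uk":[34,18,70,8]}}
After op 3 (replace /wi/kxn 85): {"t":{"a":[91,43,96,16,79],"oj":[53,82,98,10,81],"xau":69},"wi":{"adj":{"m":65,"n":0,"ns":85,"zv":3},"kxn":85,"uk":[34,18,70,8]}}
After op 4 (replace /wi/uk/3 2): {"t":{"a":[91,43,96,16,79],"oj":[53,82,98,10,81],"xau":69},"wi":{"adj":{"m":65,"n":0,"ns":85,"zv":3},"kxn":85,"uk":[34,18,70,2]}}
After op 5 (remove /wi/uk/1): {"t":{"a":[91,43,96,16,79],"oj":[53,82,98,10,81],"xau":69},"wi":{"adj":{"m":65,"n":0,"ns":85,"zv":3},"kxn":85,"uk":[34,70,2]}}
After op 6 (add /dn 18): {"dn":18,"t":{"a":[91,43,96,16,79],"oj":[53,82,98,10,81],"xau":69},"wi":{"adj":{"m":65,"n":0,"ns":85,"zv":3},"kxn":85,"uk":[34,70,2]}}
After op 7 (remove /t/a/4): {"dn":18,"t":{"a":[91,43,96,16],"oj":[53,82,98,10,81],"xau":69},"wi":{"adj":{"m":65,"n":0,"ns":85,"zv":3},"kxn":85,"uk":[34,70,2]}}
After op 8 (add /t/oj/5 56): {"dn":18,"t":{"a":[91,43,96,16],"oj":[53,82,98,10,81,56],"xau":69},"wi":{"adj":{"m":65,"n":0,"ns":85,"zv":3},"kxn":85,"uk":[34,70,2]}}
After op 9 (replace /t/oj/3 55): {"dn":18,"t":{"a":[91,43,96,16],"oj":[53,82,98,55,81,56],"xau":69},"wi":{"adj":{"m":65,"n":0,"ns":85,"zv":3},"kxn":85,"uk":[34,70,2]}}
After op 10 (remove /t/a/0): {"dn":18,"t":{"a":[43,96,16],"oj":[53,82,98,55,81,56],"xau":69},"wi":{"adj":{"m":65,"n":0,"ns":85,"zv":3},"kxn":85,"uk":[34,70,2]}}
After op 11 (replace /t/a/1 24): {"dn":18,"t":{"a":[43,24,16],"oj":[53,82,98,55,81,56],"xau":69},"wi":{"adj":{"m":65,"n":0,"ns":85,"zv":3},"kxn":85,"uk":[34,70,2]}}
After op 12 (replace /t/oj/2 65): {"dn":18,"t":{"a":[43,24,16],"oj":[53,82,65,55,81,56],"xau":69},"wi":{"adj":{"m":65,"n":0,"ns":85,"zv":3},"kxn":85,"uk":[34,70,2]}}
After op 13 (remove /wi/uk/1): {"dn":18,"t":{"a":[43,24,16],"oj":[53,82,65,55,81,56],"xau":69},"wi":{"adj":{"m":65,"n":0,"ns":85,"zv":3},"kxn":85,"uk":[34,2]}}
After op 14 (replace /wi/kxn 17): {"dn":18,"t":{"a":[43,24,16],"oj":[53,82,65,55,81,56],"xau":69},"wi":{"adj":{"m":65,"n":0,"ns":85,"zv":3},"kxn":17,"uk":[34,2]}}
After op 15 (replace /t/a 45): {"dn":18,"t":{"a":45,"oj":[53,82,65,55,81,56],"xau":69},"wi":{"adj":{"m":65,"n":0,"ns":85,"zv":3},"kxn":17,"uk":[34,2]}}
After op 16 (add /t/u 19): {"dn":18,"t":{"a":45,"oj":[53,82,65,55,81,56],"u":19,"xau":69},"wi":{"adj":{"m":65,"n":0,"ns":85,"zv":3},"kxn":17,"uk":[34,2]}}
Size at path /t: 4

Answer: 4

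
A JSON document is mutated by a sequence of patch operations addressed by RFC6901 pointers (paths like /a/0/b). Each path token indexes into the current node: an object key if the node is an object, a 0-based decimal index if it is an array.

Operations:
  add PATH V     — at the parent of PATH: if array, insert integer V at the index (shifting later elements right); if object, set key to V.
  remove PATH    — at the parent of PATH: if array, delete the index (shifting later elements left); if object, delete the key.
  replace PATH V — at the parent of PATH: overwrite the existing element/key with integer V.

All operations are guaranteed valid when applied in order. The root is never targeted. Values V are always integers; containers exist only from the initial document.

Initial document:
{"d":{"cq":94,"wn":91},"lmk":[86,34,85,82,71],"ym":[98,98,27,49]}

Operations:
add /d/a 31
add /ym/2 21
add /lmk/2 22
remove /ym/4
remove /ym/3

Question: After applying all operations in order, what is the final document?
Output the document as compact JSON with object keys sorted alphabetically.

After op 1 (add /d/a 31): {"d":{"a":31,"cq":94,"wn":91},"lmk":[86,34,85,82,71],"ym":[98,98,27,49]}
After op 2 (add /ym/2 21): {"d":{"a":31,"cq":94,"wn":91},"lmk":[86,34,85,82,71],"ym":[98,98,21,27,49]}
After op 3 (add /lmk/2 22): {"d":{"a":31,"cq":94,"wn":91},"lmk":[86,34,22,85,82,71],"ym":[98,98,21,27,49]}
After op 4 (remove /ym/4): {"d":{"a":31,"cq":94,"wn":91},"lmk":[86,34,22,85,82,71],"ym":[98,98,21,27]}
After op 5 (remove /ym/3): {"d":{"a":31,"cq":94,"wn":91},"lmk":[86,34,22,85,82,71],"ym":[98,98,21]}

Answer: {"d":{"a":31,"cq":94,"wn":91},"lmk":[86,34,22,85,82,71],"ym":[98,98,21]}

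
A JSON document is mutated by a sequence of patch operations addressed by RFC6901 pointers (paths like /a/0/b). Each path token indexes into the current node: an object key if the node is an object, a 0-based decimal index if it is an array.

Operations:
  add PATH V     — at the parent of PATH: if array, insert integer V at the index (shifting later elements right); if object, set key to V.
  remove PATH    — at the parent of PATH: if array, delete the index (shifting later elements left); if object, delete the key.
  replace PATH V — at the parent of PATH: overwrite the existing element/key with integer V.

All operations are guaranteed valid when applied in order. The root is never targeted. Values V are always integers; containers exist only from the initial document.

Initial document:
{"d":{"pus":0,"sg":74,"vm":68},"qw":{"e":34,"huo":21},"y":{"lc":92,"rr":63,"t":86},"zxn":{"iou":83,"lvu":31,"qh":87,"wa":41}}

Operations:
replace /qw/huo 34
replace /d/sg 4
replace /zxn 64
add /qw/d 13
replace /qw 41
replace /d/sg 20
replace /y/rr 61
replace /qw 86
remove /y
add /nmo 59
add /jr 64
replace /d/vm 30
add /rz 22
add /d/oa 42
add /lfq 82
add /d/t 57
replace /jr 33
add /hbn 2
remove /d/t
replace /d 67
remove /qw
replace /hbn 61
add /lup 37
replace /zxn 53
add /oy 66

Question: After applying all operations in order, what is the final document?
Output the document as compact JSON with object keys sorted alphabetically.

Answer: {"d":67,"hbn":61,"jr":33,"lfq":82,"lup":37,"nmo":59,"oy":66,"rz":22,"zxn":53}

Derivation:
After op 1 (replace /qw/huo 34): {"d":{"pus":0,"sg":74,"vm":68},"qw":{"e":34,"huo":34},"y":{"lc":92,"rr":63,"t":86},"zxn":{"iou":83,"lvu":31,"qh":87,"wa":41}}
After op 2 (replace /d/sg 4): {"d":{"pus":0,"sg":4,"vm":68},"qw":{"e":34,"huo":34},"y":{"lc":92,"rr":63,"t":86},"zxn":{"iou":83,"lvu":31,"qh":87,"wa":41}}
After op 3 (replace /zxn 64): {"d":{"pus":0,"sg":4,"vm":68},"qw":{"e":34,"huo":34},"y":{"lc":92,"rr":63,"t":86},"zxn":64}
After op 4 (add /qw/d 13): {"d":{"pus":0,"sg":4,"vm":68},"qw":{"d":13,"e":34,"huo":34},"y":{"lc":92,"rr":63,"t":86},"zxn":64}
After op 5 (replace /qw 41): {"d":{"pus":0,"sg":4,"vm":68},"qw":41,"y":{"lc":92,"rr":63,"t":86},"zxn":64}
After op 6 (replace /d/sg 20): {"d":{"pus":0,"sg":20,"vm":68},"qw":41,"y":{"lc":92,"rr":63,"t":86},"zxn":64}
After op 7 (replace /y/rr 61): {"d":{"pus":0,"sg":20,"vm":68},"qw":41,"y":{"lc":92,"rr":61,"t":86},"zxn":64}
After op 8 (replace /qw 86): {"d":{"pus":0,"sg":20,"vm":68},"qw":86,"y":{"lc":92,"rr":61,"t":86},"zxn":64}
After op 9 (remove /y): {"d":{"pus":0,"sg":20,"vm":68},"qw":86,"zxn":64}
After op 10 (add /nmo 59): {"d":{"pus":0,"sg":20,"vm":68},"nmo":59,"qw":86,"zxn":64}
After op 11 (add /jr 64): {"d":{"pus":0,"sg":20,"vm":68},"jr":64,"nmo":59,"qw":86,"zxn":64}
After op 12 (replace /d/vm 30): {"d":{"pus":0,"sg":20,"vm":30},"jr":64,"nmo":59,"qw":86,"zxn":64}
After op 13 (add /rz 22): {"d":{"pus":0,"sg":20,"vm":30},"jr":64,"nmo":59,"qw":86,"rz":22,"zxn":64}
After op 14 (add /d/oa 42): {"d":{"oa":42,"pus":0,"sg":20,"vm":30},"jr":64,"nmo":59,"qw":86,"rz":22,"zxn":64}
After op 15 (add /lfq 82): {"d":{"oa":42,"pus":0,"sg":20,"vm":30},"jr":64,"lfq":82,"nmo":59,"qw":86,"rz":22,"zxn":64}
After op 16 (add /d/t 57): {"d":{"oa":42,"pus":0,"sg":20,"t":57,"vm":30},"jr":64,"lfq":82,"nmo":59,"qw":86,"rz":22,"zxn":64}
After op 17 (replace /jr 33): {"d":{"oa":42,"pus":0,"sg":20,"t":57,"vm":30},"jr":33,"lfq":82,"nmo":59,"qw":86,"rz":22,"zxn":64}
After op 18 (add /hbn 2): {"d":{"oa":42,"pus":0,"sg":20,"t":57,"vm":30},"hbn":2,"jr":33,"lfq":82,"nmo":59,"qw":86,"rz":22,"zxn":64}
After op 19 (remove /d/t): {"d":{"oa":42,"pus":0,"sg":20,"vm":30},"hbn":2,"jr":33,"lfq":82,"nmo":59,"qw":86,"rz":22,"zxn":64}
After op 20 (replace /d 67): {"d":67,"hbn":2,"jr":33,"lfq":82,"nmo":59,"qw":86,"rz":22,"zxn":64}
After op 21 (remove /qw): {"d":67,"hbn":2,"jr":33,"lfq":82,"nmo":59,"rz":22,"zxn":64}
After op 22 (replace /hbn 61): {"d":67,"hbn":61,"jr":33,"lfq":82,"nmo":59,"rz":22,"zxn":64}
After op 23 (add /lup 37): {"d":67,"hbn":61,"jr":33,"lfq":82,"lup":37,"nmo":59,"rz":22,"zxn":64}
After op 24 (replace /zxn 53): {"d":67,"hbn":61,"jr":33,"lfq":82,"lup":37,"nmo":59,"rz":22,"zxn":53}
After op 25 (add /oy 66): {"d":67,"hbn":61,"jr":33,"lfq":82,"lup":37,"nmo":59,"oy":66,"rz":22,"zxn":53}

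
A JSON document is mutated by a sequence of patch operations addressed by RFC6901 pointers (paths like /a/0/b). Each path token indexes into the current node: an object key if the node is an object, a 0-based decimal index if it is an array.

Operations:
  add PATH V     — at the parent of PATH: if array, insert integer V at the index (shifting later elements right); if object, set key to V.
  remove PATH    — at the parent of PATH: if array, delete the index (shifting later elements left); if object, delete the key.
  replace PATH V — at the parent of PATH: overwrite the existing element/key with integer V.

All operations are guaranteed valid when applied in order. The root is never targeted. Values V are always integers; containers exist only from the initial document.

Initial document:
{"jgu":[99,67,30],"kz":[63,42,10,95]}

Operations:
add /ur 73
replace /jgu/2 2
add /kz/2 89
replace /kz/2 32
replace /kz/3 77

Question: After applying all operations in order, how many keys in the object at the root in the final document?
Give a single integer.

Answer: 3

Derivation:
After op 1 (add /ur 73): {"jgu":[99,67,30],"kz":[63,42,10,95],"ur":73}
After op 2 (replace /jgu/2 2): {"jgu":[99,67,2],"kz":[63,42,10,95],"ur":73}
After op 3 (add /kz/2 89): {"jgu":[99,67,2],"kz":[63,42,89,10,95],"ur":73}
After op 4 (replace /kz/2 32): {"jgu":[99,67,2],"kz":[63,42,32,10,95],"ur":73}
After op 5 (replace /kz/3 77): {"jgu":[99,67,2],"kz":[63,42,32,77,95],"ur":73}
Size at the root: 3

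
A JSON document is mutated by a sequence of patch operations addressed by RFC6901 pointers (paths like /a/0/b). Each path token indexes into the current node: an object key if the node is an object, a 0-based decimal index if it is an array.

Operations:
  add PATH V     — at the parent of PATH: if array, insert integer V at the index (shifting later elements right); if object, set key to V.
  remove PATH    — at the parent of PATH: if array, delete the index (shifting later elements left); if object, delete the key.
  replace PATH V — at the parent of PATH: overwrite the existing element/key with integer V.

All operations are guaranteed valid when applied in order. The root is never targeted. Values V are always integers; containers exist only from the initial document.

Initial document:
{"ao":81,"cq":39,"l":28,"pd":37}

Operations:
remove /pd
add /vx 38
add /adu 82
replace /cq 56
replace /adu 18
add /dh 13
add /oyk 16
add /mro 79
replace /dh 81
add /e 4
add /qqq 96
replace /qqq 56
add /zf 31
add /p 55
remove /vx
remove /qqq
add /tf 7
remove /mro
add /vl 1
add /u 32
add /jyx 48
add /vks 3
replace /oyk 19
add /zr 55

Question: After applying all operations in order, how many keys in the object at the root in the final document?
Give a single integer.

Answer: 15

Derivation:
After op 1 (remove /pd): {"ao":81,"cq":39,"l":28}
After op 2 (add /vx 38): {"ao":81,"cq":39,"l":28,"vx":38}
After op 3 (add /adu 82): {"adu":82,"ao":81,"cq":39,"l":28,"vx":38}
After op 4 (replace /cq 56): {"adu":82,"ao":81,"cq":56,"l":28,"vx":38}
After op 5 (replace /adu 18): {"adu":18,"ao":81,"cq":56,"l":28,"vx":38}
After op 6 (add /dh 13): {"adu":18,"ao":81,"cq":56,"dh":13,"l":28,"vx":38}
After op 7 (add /oyk 16): {"adu":18,"ao":81,"cq":56,"dh":13,"l":28,"oyk":16,"vx":38}
After op 8 (add /mro 79): {"adu":18,"ao":81,"cq":56,"dh":13,"l":28,"mro":79,"oyk":16,"vx":38}
After op 9 (replace /dh 81): {"adu":18,"ao":81,"cq":56,"dh":81,"l":28,"mro":79,"oyk":16,"vx":38}
After op 10 (add /e 4): {"adu":18,"ao":81,"cq":56,"dh":81,"e":4,"l":28,"mro":79,"oyk":16,"vx":38}
After op 11 (add /qqq 96): {"adu":18,"ao":81,"cq":56,"dh":81,"e":4,"l":28,"mro":79,"oyk":16,"qqq":96,"vx":38}
After op 12 (replace /qqq 56): {"adu":18,"ao":81,"cq":56,"dh":81,"e":4,"l":28,"mro":79,"oyk":16,"qqq":56,"vx":38}
After op 13 (add /zf 31): {"adu":18,"ao":81,"cq":56,"dh":81,"e":4,"l":28,"mro":79,"oyk":16,"qqq":56,"vx":38,"zf":31}
After op 14 (add /p 55): {"adu":18,"ao":81,"cq":56,"dh":81,"e":4,"l":28,"mro":79,"oyk":16,"p":55,"qqq":56,"vx":38,"zf":31}
After op 15 (remove /vx): {"adu":18,"ao":81,"cq":56,"dh":81,"e":4,"l":28,"mro":79,"oyk":16,"p":55,"qqq":56,"zf":31}
After op 16 (remove /qqq): {"adu":18,"ao":81,"cq":56,"dh":81,"e":4,"l":28,"mro":79,"oyk":16,"p":55,"zf":31}
After op 17 (add /tf 7): {"adu":18,"ao":81,"cq":56,"dh":81,"e":4,"l":28,"mro":79,"oyk":16,"p":55,"tf":7,"zf":31}
After op 18 (remove /mro): {"adu":18,"ao":81,"cq":56,"dh":81,"e":4,"l":28,"oyk":16,"p":55,"tf":7,"zf":31}
After op 19 (add /vl 1): {"adu":18,"ao":81,"cq":56,"dh":81,"e":4,"l":28,"oyk":16,"p":55,"tf":7,"vl":1,"zf":31}
After op 20 (add /u 32): {"adu":18,"ao":81,"cq":56,"dh":81,"e":4,"l":28,"oyk":16,"p":55,"tf":7,"u":32,"vl":1,"zf":31}
After op 21 (add /jyx 48): {"adu":18,"ao":81,"cq":56,"dh":81,"e":4,"jyx":48,"l":28,"oyk":16,"p":55,"tf":7,"u":32,"vl":1,"zf":31}
After op 22 (add /vks 3): {"adu":18,"ao":81,"cq":56,"dh":81,"e":4,"jyx":48,"l":28,"oyk":16,"p":55,"tf":7,"u":32,"vks":3,"vl":1,"zf":31}
After op 23 (replace /oyk 19): {"adu":18,"ao":81,"cq":56,"dh":81,"e":4,"jyx":48,"l":28,"oyk":19,"p":55,"tf":7,"u":32,"vks":3,"vl":1,"zf":31}
After op 24 (add /zr 55): {"adu":18,"ao":81,"cq":56,"dh":81,"e":4,"jyx":48,"l":28,"oyk":19,"p":55,"tf":7,"u":32,"vks":3,"vl":1,"zf":31,"zr":55}
Size at the root: 15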